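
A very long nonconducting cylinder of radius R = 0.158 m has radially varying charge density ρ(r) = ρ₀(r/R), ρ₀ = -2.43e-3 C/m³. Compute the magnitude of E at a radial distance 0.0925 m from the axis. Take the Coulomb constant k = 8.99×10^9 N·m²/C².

Coaxial Gaussian cylinder, radius r = 0.0925 m, length L (r < R).
λ_enc = ∫₀^r ρ(r')·2πr' dr' = (2πρ₀/R)·r^3/3 = -2.549×10^-5 C/m.
Gauss's law: E·2πrL = λ_enc L/ε₀.
E = 2k|λ_enc|/r = 2(8.99×10^9)(2.549×10^-5)/(0.0925) = 4.96×10^6 N/C.

|E| = 4.96e6 N/C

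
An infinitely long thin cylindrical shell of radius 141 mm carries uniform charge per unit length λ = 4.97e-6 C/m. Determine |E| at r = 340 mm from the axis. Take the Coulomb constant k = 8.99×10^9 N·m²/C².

Take a coaxial cylindrical Gaussian surface of radius r = 340 mm and length L (r > 141 mm).
The full line charge is enclosed: λ_enc = 4.97×10^-6 C/m.
Applying ∮E·dA = Q_enc/ε₀ with the end caps contributing no flux:
E = 2k|λ_enc|/r = 2(8.99×10^9)(4.97×10^-6)/(0.34) = 2.63×10^5 N/C.

E ≈ 2.63×10^5 V/m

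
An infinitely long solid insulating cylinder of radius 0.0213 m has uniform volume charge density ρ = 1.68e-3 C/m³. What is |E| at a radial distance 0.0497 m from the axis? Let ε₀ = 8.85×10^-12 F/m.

Take a coaxial cylindrical Gaussian surface of radius r = 0.0497 m and length L (r > 0.0213 m, full cross-section enclosed).
λ_enc = ρ·πR² = (1.68×10^-3)π(0.0213)² = 2.395×10^-6 C/m.
Since E is radial and uniform over the curved surface, Φ = E·2πrL = Q_enc/ε₀ = λ_enc L/ε₀.
E = |λ_enc|/(2πε₀r) = (2.395×10^-6)/(2π·8.85×10^-12·0.0497) = 8.66e5 N/C.

E ≈ 8.66e5 N/C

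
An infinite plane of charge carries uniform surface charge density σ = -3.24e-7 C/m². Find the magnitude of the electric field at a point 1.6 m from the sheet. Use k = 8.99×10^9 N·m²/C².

E ≈ 1.83×10^4 N/C

Choose a cylindrical pillbox piercing the sheet, end faces (area A) parallel to it.
Only the two end caps contribute flux: Φ = 2EA. With Q_enc = σA, Gauss's law gives E = |σ|/(2ε₀).
E = 2πk|σ| = 2π(8.99×10^9)(3.24×10^-7) = 1.83e4 N/C.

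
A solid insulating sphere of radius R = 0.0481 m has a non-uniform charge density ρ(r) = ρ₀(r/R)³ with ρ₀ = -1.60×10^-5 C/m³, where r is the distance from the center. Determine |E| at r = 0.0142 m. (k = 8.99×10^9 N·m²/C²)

Use a concentric Gaussian sphere at r = 0.0142 m (r < R).
Integrate the density: Q_enc = 4π ∫₀^r ρ₀(r'/R)^3 r'² dr' = 4πρ₀ r^6/(6·R³) = -2.469×10^-12 C.
Gauss's law: E·4πr² = Q_enc/ε₀.
E = k|Q_enc|/r² = (8.99×10^9)(2.469e-12)/(0.0142)² = 110 N/C.

|E| ≈ 110 V/m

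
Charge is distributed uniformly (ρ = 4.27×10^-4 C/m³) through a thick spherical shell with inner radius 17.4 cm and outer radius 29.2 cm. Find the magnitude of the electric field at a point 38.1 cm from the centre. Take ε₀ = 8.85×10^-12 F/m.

|E| = 2.17e6 V/m

Take a concentric spherical Gaussian surface of radius r = 38.1 cm (r > 29.2 cm, enclosing the whole shell).
Q_enc = ρ·(4π/3)(b³ − a³) = (4.27e-4)·(4π/3)·((0.292)³ − (0.174)³) = 3.511×10^-5 C.
Since E is radial and uniform over the Gaussian sphere, Φ = E·4πr² = Q_enc/ε₀.
E = |Q_enc|/(4πε₀r²) = (3.511×10^-5)/(4π·8.85×10^-12·(0.381)²) = 2.17×10^6 N/C.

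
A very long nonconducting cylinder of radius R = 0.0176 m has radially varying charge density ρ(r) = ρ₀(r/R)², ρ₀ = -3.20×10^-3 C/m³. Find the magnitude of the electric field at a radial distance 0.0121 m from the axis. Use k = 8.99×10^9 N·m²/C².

|E| ≈ 5.17e5 N/C

Choose a coaxial cylinder of radius r = 0.0121 m (arbitrary length L) as the Gaussian surface (r < R).
Integrating ρ over the cross-section to radius r: λ_enc = (2πρ₀/R²) ∫₀^r r'^3 dr' = 2πρ₀ r^4/(4·R²) = -3.478×10^-7 C/m.
Since E is radial and uniform over the curved surface, Φ = E·2πrL = Q_enc/ε₀ = λ_enc L/ε₀.
E = 2k|λ_enc|/r = 2(8.99×10^9)(3.478×10^-7)/(0.0121) = 5.17×10^5 N/C.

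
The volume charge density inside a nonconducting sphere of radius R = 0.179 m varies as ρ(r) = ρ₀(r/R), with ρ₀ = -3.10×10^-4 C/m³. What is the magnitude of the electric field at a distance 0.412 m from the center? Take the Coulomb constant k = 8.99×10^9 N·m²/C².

|E| = 2.96e5 N/C

Take a concentric spherical Gaussian surface of radius r = 0.412 m (r > R, all charge enclosed).
Q_enc = 4π ∫₀^R ρ₀(r'/R)^1 r'² dr' = 4πρ₀R³/4 = -5.586×10^-6 C.
Since E is radial and uniform over the Gaussian sphere, Φ = E·4πr² = Q_enc/ε₀.
E = k|Q_enc|/r² = (8.99×10^9)(5.586e-6)/(0.412)² = 2.96e5 N/C.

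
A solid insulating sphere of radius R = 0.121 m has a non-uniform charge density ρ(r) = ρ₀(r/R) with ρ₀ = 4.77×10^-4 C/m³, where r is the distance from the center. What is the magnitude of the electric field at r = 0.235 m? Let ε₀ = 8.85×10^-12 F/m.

4.32×10^5 N/C

Symmetry ⇒ E = E(r) r̂. Gaussian sphere of radius r = 0.235 m (r > R, all charge enclosed).
Q_enc = 4π ∫₀^R ρ₀(r'/R)^1 r'² dr' = 4πρ₀R³/4 = 2.655×10^-6 C.
By Gauss's law, ∮E·dA = E·4πr² = Q_enc/ε₀.
E = |Q_enc|/(4πε₀r²) = (2.655×10^-6)/(4π·8.85×10^-12·(0.235)²) = 4.32e5 N/C.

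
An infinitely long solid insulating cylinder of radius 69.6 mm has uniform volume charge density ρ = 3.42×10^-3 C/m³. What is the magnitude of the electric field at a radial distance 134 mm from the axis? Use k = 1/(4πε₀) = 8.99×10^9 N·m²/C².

6.98e6 V/m

Coaxial Gaussian cylinder, radius r = 134 mm, length L (r > 69.6 mm, full cross-section enclosed).
λ_enc = ρ·πR² = (3.42×10^-3)π(0.0696)² = 5.205×10^-5 C/m.
Applying ∮E·dA = Q_enc/ε₀ with the end caps contributing no flux:
E = 2k|λ_enc|/r = 2(8.99×10^9)(5.205×10^-5)/(0.134) = 6.98×10^6 N/C.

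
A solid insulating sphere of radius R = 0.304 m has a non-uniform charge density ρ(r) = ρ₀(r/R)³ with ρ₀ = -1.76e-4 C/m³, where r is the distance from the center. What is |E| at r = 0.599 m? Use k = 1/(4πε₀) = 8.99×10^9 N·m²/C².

|E| ≈ 2.59e5 V/m

Use a concentric Gaussian sphere at r = 0.599 m (r > R, all charge enclosed).
Q_enc = 4π ∫₀^R ρ₀(r'/R)^3 r'² dr' = 4πρ₀R³/6 = -1.036×10^-5 C.
Applying ∮E·dA = Q_enc/ε₀ with Φ = E(4πr²):
E = k|Q_enc|/r² = (8.99×10^9)(1.036e-5)/(0.599)² = 2.59×10^5 N/C.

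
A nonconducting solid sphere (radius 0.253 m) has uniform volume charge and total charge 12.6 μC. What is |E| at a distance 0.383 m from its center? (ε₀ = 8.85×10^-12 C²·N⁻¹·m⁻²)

7.72×10^5 N/C

Symmetry ⇒ E = E(r) r̂. Gaussian sphere of radius r = 0.383 m (r > R, so the entire charge is enclosed).
Q_enc = 12.6 μC = 1.26e-5 C.
Since E is radial and uniform over the Gaussian sphere, Φ = E·4πr² = Q_enc/ε₀.
E = |Q_enc|/(4πε₀r²) = (1.26×10^-5)/(4π·8.85×10^-12·(0.383)²) = 7.72e5 N/C.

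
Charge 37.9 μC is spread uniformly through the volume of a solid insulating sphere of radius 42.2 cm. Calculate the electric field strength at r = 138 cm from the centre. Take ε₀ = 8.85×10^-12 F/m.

|E| ≈ 1.79×10^5 V/m

Take a concentric spherical Gaussian surface of radius r = 138 cm (r > R, so the entire charge is enclosed).
Q_enc = 37.9 μC = 3.79×10^-5 C.
Applying ∮E·dA = Q_enc/ε₀ with Φ = E(4πr²):
E = |Q_enc|/(4πε₀r²) = (3.79e-5)/(4π·8.85×10^-12·(1.38)²) = 1.79×10^5 N/C.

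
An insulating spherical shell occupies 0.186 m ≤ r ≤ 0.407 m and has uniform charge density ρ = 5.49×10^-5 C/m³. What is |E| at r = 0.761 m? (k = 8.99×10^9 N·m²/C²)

2.18e5 N/C

Take a concentric spherical Gaussian surface of radius r = 0.761 m (r > 0.407 m, enclosing the whole shell).
Q_enc = ρ·(4π/3)(b³ − a³) = (5.49×10^-5)·(4π/3)·((0.407)³ − (0.186)³) = 1.402×10^-5 C.
Applying ∮E·dA = Q_enc/ε₀ with Φ = E(4πr²):
E = k|Q_enc|/r² = (8.99×10^9)(1.402×10^-5)/(0.761)² = 2.18×10^5 N/C.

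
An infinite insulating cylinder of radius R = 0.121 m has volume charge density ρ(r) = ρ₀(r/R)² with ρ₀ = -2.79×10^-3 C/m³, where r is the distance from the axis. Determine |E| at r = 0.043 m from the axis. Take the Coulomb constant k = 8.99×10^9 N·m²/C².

E = 4.28×10^5 N/C

By cylindrical symmetry E is radial; use a coaxial Gaussian cylinder of radius 0.043 m and length L (r < R).
λ_enc = ∫₀^r ρ(r')·2πr' dr' = (2πρ₀/R²)·r^4/4 = -1.023×10^-6 C/m.
Applying ∮E·dA = Q_enc/ε₀ with the end caps contributing no flux:
E = 2k|λ_enc|/r = 2(8.99×10^9)(1.023×10^-6)/(0.043) = 4.28×10^5 N/C.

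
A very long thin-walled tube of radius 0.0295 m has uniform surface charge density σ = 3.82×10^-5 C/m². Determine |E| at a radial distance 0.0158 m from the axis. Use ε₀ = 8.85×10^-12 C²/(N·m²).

Coaxial Gaussian cylinder, radius r = 0.0158 m, length L (r < 0.0295 m, inside the shell).
No charge is enclosed, so Gauss's law gives E·2πrL = 0 ⇒ E = 0.

|E| = 0 N/C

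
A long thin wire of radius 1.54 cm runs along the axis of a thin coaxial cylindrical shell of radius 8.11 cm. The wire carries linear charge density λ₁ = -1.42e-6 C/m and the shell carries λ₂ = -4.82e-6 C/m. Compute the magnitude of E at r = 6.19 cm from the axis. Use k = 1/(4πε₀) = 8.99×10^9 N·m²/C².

Choose a coaxial cylinder of radius r = 6.19 cm (arbitrary length L) as the Gaussian surface (between the conductors, 1.54 cm < r < 8.11 cm).
The shell at 8.11 cm lies outside the Gaussian surface, so λ_enc = λ₁ = -1.42e-6 C/m.
By Gauss's law (flux through the curved wall only), E·2πrL = λ_enc L/ε₀.
E = 2k|λ_enc|/r = 2(8.99×10^9)(1.42×10^-6)/(0.0619) = 4.12×10^5 N/C.

|E| = 4.12e5 N/C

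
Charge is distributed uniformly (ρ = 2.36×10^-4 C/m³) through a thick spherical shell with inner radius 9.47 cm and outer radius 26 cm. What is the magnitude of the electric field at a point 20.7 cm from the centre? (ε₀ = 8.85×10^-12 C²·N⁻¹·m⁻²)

Use a concentric Gaussian sphere at r = 20.7 cm (within the shell material, 9.47 cm < r < 26 cm).
Enclosed charge is the volume from a to r: Q_enc = (4π/3)ρ(r³ − a³) = 7.929e-6 C.
Applying ∮E·dA = Q_enc/ε₀ with Φ = E(4πr²):
E = |Q_enc|/(4πε₀r²) = (7.929×10^-6)/(4π·8.85×10^-12·(0.207)²) = 1.66×10^6 N/C.

1.66×10^6 N/C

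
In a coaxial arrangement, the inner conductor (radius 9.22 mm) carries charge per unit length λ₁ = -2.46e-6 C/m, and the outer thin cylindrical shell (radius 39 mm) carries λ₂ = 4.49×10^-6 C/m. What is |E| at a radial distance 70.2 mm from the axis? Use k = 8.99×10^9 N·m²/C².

E ≈ 5.20e5 V/m

By cylindrical symmetry E is radial; use a coaxial Gaussian cylinder of radius 70.2 mm and length L (r > 39 mm, enclosing both).
λ_enc = λ₁ + λ₂ = (-2.46×10^-6) + (4.49×10^-6) = 2.03e-6 C/m.
Applying ∮E·dA = Q_enc/ε₀ with the end caps contributing no flux:
E = 2k|λ_enc|/r = 2(8.99×10^9)(2.03×10^-6)/(0.0702) = 5.20×10^5 N/C.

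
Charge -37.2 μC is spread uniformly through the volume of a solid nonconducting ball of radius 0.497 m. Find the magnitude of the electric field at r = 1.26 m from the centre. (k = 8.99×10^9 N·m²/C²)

Use a concentric Gaussian sphere at r = 1.26 m (r > R, so the entire charge is enclosed).
Q_enc = -37.2 μC = -3.72×10^-5 C.
Gauss's law: E·4πr² = Q_enc/ε₀.
E = k|Q_enc|/r² = (8.99×10^9)(3.72×10^-5)/(1.26)² = 2.11e5 N/C.

|E| = 2.11×10^5 N/C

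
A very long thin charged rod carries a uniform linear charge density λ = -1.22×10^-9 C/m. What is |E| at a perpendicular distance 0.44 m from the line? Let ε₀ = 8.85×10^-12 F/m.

E ≈ 49.9 N/C

Choose a coaxial cylinder of radius r = 0.44 m (arbitrary length L) as the Gaussian surface.
Q_enc = λL, so λ_enc = -1.22e-9 C/m.
Applying ∮E·dA = Q_enc/ε₀ with the end caps contributing no flux:
E = |λ_enc|/(2πε₀r) = (1.22e-9)/(2π·8.85×10^-12·0.44) = 49.9 N/C.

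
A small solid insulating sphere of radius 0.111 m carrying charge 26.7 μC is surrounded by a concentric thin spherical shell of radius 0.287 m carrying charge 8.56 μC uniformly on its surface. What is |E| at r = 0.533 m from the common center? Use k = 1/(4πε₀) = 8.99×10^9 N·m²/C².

Take a concentric spherical Gaussian surface of radius r = 0.533 m (r > 0.287 m, enclosing both).
Q_enc = (26.7 μC) + (8.56 μC) = 3.526×10^-5 C.
Since E is radial and uniform over the Gaussian sphere, Φ = E·4πr² = Q_enc/ε₀.
E = k|Q_enc|/r² = (8.99×10^9)(3.526×10^-5)/(0.533)² = 1.12×10^6 N/C.

1.12×10^6 N/C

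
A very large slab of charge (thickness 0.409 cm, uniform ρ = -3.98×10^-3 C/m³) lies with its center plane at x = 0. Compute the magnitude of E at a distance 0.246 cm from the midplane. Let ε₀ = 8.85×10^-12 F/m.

The point |x| = 0.246 cm lies outside the slab (half-thickness 0.002045 m). A symmetric pillbox spanning the full slab encloses Q_enc = ρ·d·A.
Flux = 2EA ⇒ E = |ρ|d/(2ε₀), independent of distance outside.
E = (3.98×10^-3)(0.00409)/(2·8.85×10^-12) = 9.20×10^5 N/C.

E = 9.20e5 N/C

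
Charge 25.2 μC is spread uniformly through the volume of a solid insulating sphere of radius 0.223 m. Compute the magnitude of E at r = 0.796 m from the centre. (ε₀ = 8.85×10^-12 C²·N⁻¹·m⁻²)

Use a concentric Gaussian sphere at r = 0.796 m (r > R, so the entire charge is enclosed).
Q_enc = 25.2 μC = 2.52×10^-5 C.
Gauss's law: E·4πr² = Q_enc/ε₀.
E = |Q_enc|/(4πε₀r²) = (2.52e-5)/(4π·8.85×10^-12·(0.796)²) = 3.58×10^5 N/C.

E = 3.58×10^5 N/C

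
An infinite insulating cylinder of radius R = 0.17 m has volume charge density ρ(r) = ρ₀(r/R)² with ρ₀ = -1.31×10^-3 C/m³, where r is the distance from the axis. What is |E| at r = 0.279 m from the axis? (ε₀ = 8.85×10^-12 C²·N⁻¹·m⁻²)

|E| = 3.83×10^6 N/C

Choose a coaxial cylinder of radius r = 0.279 m (arbitrary length L) as the Gaussian surface (r > R, full charge per length enclosed).
λ_enc = 2π ∫₀^R ρ₀(r'/R)^2 r' dr' = 2πρ₀R²/4 = -5.947e-5 C/m.
Since E is radial and uniform over the curved surface, Φ = E·2πrL = Q_enc/ε₀ = λ_enc L/ε₀.
E = |λ_enc|/(2πε₀r) = (5.947×10^-5)/(2π·8.85×10^-12·0.279) = 3.83×10^6 N/C.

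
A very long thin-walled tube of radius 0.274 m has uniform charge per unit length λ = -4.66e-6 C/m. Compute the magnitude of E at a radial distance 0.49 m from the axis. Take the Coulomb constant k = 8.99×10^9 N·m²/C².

By cylindrical symmetry E is radial; use a coaxial Gaussian cylinder of radius 0.49 m and length L (r > 0.274 m).
The full line charge is enclosed: λ_enc = -4.66×10^-6 C/m.
Applying ∮E·dA = Q_enc/ε₀ with the end caps contributing no flux:
E = 2k|λ_enc|/r = 2(8.99×10^9)(4.66×10^-6)/(0.49) = 1.71e5 N/C.

|E| = 1.71e5 N/C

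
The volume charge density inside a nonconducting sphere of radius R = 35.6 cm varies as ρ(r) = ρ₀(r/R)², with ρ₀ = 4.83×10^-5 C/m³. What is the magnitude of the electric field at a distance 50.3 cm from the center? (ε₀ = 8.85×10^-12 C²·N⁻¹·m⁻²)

By spherical symmetry E is radial; choose a Gaussian sphere of radius r = 50.3 cm (r > R, all charge enclosed).
Q_enc = 4π ∫₀^R ρ₀(r'/R)^2 r'² dr' = 4πρ₀R³/5 = 5.477e-6 C.
Applying ∮E·dA = Q_enc/ε₀ with Φ = E(4πr²):
E = |Q_enc|/(4πε₀r²) = (5.477×10^-6)/(4π·8.85×10^-12·(0.503)²) = 1.95×10^5 N/C.

E = 1.95×10^5 N/C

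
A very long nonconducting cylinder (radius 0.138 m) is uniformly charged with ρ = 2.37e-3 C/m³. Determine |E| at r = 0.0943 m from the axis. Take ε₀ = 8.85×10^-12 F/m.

Take a coaxial cylindrical Gaussian surface of radius r = 0.0943 m and length L (r < R).
Enclosed charge per unit length: λ_enc = ρ·πr² = (2.37×10^-3)π(0.0943)² = 6.621×10^-5 C/m.
Gauss's law: E·2πrL = λ_enc L/ε₀.
E = |λ_enc|/(2πε₀r) = (6.621e-5)/(2π·8.85×10^-12·0.0943) = 1.26e7 N/C.

|E| ≈ 1.26e7 N/C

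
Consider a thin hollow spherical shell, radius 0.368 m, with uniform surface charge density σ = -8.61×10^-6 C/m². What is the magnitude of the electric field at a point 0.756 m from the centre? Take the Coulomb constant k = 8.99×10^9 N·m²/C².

2.30×10^5 N/C

Take a concentric spherical Gaussian surface of radius r = 0.756 m (r > 0.368 m).
The entire shell is enclosed: Q_enc = σ·4πR² = (-8.61e-6)·4π·(0.368)² = -1.465×10^-5 C.
Since E is radial and uniform over the Gaussian sphere, Φ = E·4πr² = Q_enc/ε₀.
E = k|Q_enc|/r² = (8.99×10^9)(1.465e-5)/(0.756)² = 2.30×10^5 N/C.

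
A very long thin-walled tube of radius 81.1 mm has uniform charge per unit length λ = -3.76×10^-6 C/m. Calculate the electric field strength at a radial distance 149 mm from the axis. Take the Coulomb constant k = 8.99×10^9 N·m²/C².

E = 4.54×10^5 N/C

Take a coaxial cylindrical Gaussian surface of radius r = 149 mm and length L (r > 81.1 mm).
The full line charge is enclosed: λ_enc = -3.76e-6 C/m.
Since E is radial and uniform over the curved surface, Φ = E·2πrL = Q_enc/ε₀ = λ_enc L/ε₀.
E = 2k|λ_enc|/r = 2(8.99×10^9)(3.76×10^-6)/(0.149) = 4.54e5 N/C.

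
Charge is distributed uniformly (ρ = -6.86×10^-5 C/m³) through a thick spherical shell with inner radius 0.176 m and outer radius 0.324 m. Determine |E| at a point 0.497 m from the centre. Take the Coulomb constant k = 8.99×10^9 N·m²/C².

2.99×10^5 V/m

Use a concentric Gaussian sphere at r = 0.497 m (r > 0.324 m, enclosing the whole shell).
Q_enc = ρ·(4π/3)(b³ − a³) = (-6.86×10^-5)·(4π/3)·((0.324)³ − (0.176)³) = -8.207e-6 C.
Gauss's law: E·4πr² = Q_enc/ε₀.
E = k|Q_enc|/r² = (8.99×10^9)(8.207e-6)/(0.497)² = 2.99e5 N/C.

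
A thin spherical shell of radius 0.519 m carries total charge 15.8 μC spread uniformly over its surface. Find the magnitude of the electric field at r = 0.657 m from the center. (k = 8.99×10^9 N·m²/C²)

E ≈ 3.29×10^5 N/C

Symmetry ⇒ E = E(r) r̂. Gaussian sphere of radius r = 0.657 m (r > 0.519 m).
The entire shell is enclosed: Q_enc = 1.58×10^-5 C.
Applying ∮E·dA = Q_enc/ε₀ with Φ = E(4πr²):
E = k|Q_enc|/r² = (8.99×10^9)(1.58e-5)/(0.657)² = 3.29e5 N/C.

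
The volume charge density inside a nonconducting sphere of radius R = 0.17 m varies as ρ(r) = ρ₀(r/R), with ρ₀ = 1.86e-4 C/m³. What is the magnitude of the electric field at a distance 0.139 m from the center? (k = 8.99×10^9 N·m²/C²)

|E| ≈ 5.97e5 N/C

Take a concentric spherical Gaussian surface of radius r = 0.139 m (r < R).
Integrate the density: Q_enc = 4π ∫₀^r ρ₀(r'/R)^1 r'² dr' = 4πρ₀ r^4/(4·R) = 1.283×10^-6 C.
Applying ∮E·dA = Q_enc/ε₀ with Φ = E(4πr²):
E = k|Q_enc|/r² = (8.99×10^9)(1.283×10^-6)/(0.139)² = 5.97e5 N/C.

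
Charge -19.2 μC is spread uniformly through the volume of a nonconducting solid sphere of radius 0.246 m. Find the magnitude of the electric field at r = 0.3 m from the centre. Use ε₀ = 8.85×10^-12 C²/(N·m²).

By spherical symmetry E is radial; choose a Gaussian sphere of radius r = 0.3 m (r > R, so the entire charge is enclosed).
Q_enc = -19.2 μC = -1.92×10^-5 C.
Gauss's law: E·4πr² = Q_enc/ε₀.
E = |Q_enc|/(4πε₀r²) = (1.92e-5)/(4π·8.85×10^-12·(0.3)²) = 1.92×10^6 N/C.

E ≈ 1.92×10^6 N/C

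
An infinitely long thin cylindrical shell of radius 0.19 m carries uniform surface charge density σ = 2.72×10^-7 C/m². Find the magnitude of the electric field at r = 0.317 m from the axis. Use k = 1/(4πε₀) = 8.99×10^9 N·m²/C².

|E| ≈ 1.84×10^4 V/m

By cylindrical symmetry E is radial; use a coaxial Gaussian cylinder of radius 0.317 m and length L (r > 0.19 m).
The whole shell is enclosed: λ_enc = σ·2πR = (2.72e-7)·2π·(0.19) = 3.247×10^-7 C/m.
Since E is radial and uniform over the curved surface, Φ = E·2πrL = Q_enc/ε₀ = λ_enc L/ε₀.
E = 2k|λ_enc|/r = 2(8.99×10^9)(3.247×10^-7)/(0.317) = 1.84×10^4 N/C.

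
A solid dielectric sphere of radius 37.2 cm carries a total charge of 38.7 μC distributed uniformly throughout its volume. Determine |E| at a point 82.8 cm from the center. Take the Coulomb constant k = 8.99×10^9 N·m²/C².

|E| = 5.07×10^5 N/C

Use a concentric Gaussian sphere at r = 82.8 cm (r > R, so the entire charge is enclosed).
Q_enc = 38.7 μC = 3.87×10^-5 C.
By Gauss's law, ∮E·dA = E·4πr² = Q_enc/ε₀.
E = k|Q_enc|/r² = (8.99×10^9)(3.87×10^-5)/(0.828)² = 5.07e5 N/C.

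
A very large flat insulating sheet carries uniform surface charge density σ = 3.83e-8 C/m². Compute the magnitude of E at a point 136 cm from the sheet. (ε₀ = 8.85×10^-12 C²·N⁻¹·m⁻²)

2.16e3 V/m

The symmetry is planar: E is normal to the sheet and the same magnitude on both sides. Take a pillbox straddling the sheet with end-cap area A.
Only the two end caps contribute flux: Φ = 2EA. With Q_enc = σA, Gauss's law gives E = |σ|/(2ε₀).
E = |σ|/(2ε₀) = (3.83e-8)/(2·8.85×10^-12) = 2.16×10^3 N/C.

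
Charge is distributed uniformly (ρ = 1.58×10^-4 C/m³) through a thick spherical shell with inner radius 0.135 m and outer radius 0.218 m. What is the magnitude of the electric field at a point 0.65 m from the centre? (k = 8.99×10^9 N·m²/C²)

By spherical symmetry E is radial; choose a Gaussian sphere of radius r = 0.65 m (r > 0.218 m, enclosing the whole shell).
Q_enc = ρ·(4π/3)(b³ − a³) = (1.58×10^-4)·(4π/3)·((0.218)³ − (0.135)³) = 5.228e-6 C.
Since E is radial and uniform over the Gaussian sphere, Φ = E·4πr² = Q_enc/ε₀.
E = k|Q_enc|/r² = (8.99×10^9)(5.228×10^-6)/(0.65)² = 1.11e5 N/C.

E ≈ 1.11×10^5 N/C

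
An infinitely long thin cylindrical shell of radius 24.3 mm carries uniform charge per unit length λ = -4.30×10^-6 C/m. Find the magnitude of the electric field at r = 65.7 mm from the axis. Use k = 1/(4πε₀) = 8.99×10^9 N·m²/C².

Take a coaxial cylindrical Gaussian surface of radius r = 65.7 mm and length L (r > 24.3 mm).
The full line charge is enclosed: λ_enc = -4.30×10^-6 C/m.
Since E is radial and uniform over the curved surface, Φ = E·2πrL = Q_enc/ε₀ = λ_enc L/ε₀.
E = 2k|λ_enc|/r = 2(8.99×10^9)(4.30e-6)/(0.0657) = 1.18×10^6 N/C.

|E| = 1.18×10^6 V/m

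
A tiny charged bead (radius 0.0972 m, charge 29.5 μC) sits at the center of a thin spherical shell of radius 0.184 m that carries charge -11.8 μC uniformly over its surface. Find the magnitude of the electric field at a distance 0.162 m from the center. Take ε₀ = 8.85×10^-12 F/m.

Take a concentric spherical Gaussian surface of radius r = 0.162 m (between the bodies, 0.0972 m < r < 0.184 m).
Only the inner charge is enclosed; the outer shell contributes nothing inside itself. Q_enc = 29.5 μC = 2.95×10^-5 C.
Gauss's law: E·4πr² = Q_enc/ε₀.
E = |Q_enc|/(4πε₀r²) = (2.95e-5)/(4π·8.85×10^-12·(0.162)²) = 1.01e7 N/C.

E ≈ 1.01×10^7 V/m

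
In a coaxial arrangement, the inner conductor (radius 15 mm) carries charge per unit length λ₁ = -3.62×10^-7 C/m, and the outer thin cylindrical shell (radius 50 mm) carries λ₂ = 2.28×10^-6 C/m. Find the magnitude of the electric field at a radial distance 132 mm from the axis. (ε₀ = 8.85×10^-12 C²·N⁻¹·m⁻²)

2.61×10^5 N/C

By cylindrical symmetry E is radial; use a coaxial Gaussian cylinder of radius 132 mm and length L (r > 50 mm, enclosing both).
λ_enc = λ₁ + λ₂ = (-3.62×10^-7) + (2.28×10^-6) = 1.918e-6 C/m.
Applying ∮E·dA = Q_enc/ε₀ with the end caps contributing no flux:
E = |λ_enc|/(2πε₀r) = (1.918×10^-6)/(2π·8.85×10^-12·0.132) = 2.61e5 N/C.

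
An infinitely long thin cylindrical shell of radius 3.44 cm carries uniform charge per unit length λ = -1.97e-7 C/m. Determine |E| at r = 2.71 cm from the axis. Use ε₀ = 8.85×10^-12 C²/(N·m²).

|E| = 0 N/C

Take a coaxial cylindrical Gaussian surface of radius r = 2.71 cm and length L (r < 3.44 cm, inside the shell).
All the surface charge lies outside this cylinder: Q_enc = 0, hence E = 0.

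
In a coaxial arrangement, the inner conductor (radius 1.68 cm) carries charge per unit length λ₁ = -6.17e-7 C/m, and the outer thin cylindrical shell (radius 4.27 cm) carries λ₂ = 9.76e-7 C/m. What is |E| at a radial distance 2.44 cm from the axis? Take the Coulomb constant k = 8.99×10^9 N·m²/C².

By cylindrical symmetry E is radial; use a coaxial Gaussian cylinder of radius 2.44 cm and length L (between the conductors, 1.68 cm < r < 4.27 cm).
The shell at 4.27 cm lies outside the Gaussian surface, so λ_enc = λ₁ = -6.17×10^-7 C/m.
Since E is radial and uniform over the curved surface, Φ = E·2πrL = Q_enc/ε₀ = λ_enc L/ε₀.
E = 2k|λ_enc|/r = 2(8.99×10^9)(6.17×10^-7)/(0.0244) = 4.55×10^5 N/C.

4.55×10^5 N/C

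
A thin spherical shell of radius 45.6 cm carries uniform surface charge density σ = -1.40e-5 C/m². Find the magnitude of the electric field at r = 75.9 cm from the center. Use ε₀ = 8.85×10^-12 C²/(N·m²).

Use a concentric Gaussian sphere at r = 75.9 cm (r > 45.6 cm).
The entire shell is enclosed: Q_enc = σ·4πR² = (-1.40×10^-5)·4π·(0.456)² = -3.658e-5 C.
By Gauss's law, ∮E·dA = E·4πr² = Q_enc/ε₀.
E = |Q_enc|/(4πε₀r²) = (3.658×10^-5)/(4π·8.85×10^-12·(0.759)²) = 5.71×10^5 N/C.

|E| ≈ 5.71×10^5 N/C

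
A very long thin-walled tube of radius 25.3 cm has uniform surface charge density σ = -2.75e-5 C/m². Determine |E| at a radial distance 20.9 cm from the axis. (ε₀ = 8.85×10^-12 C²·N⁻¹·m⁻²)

E = 0 (no enclosed charge)

Choose a coaxial cylinder of radius r = 20.9 cm (arbitrary length L) as the Gaussian surface (r < 25.3 cm, inside the shell).
All the surface charge lies outside this cylinder: Q_enc = 0, hence E = 0.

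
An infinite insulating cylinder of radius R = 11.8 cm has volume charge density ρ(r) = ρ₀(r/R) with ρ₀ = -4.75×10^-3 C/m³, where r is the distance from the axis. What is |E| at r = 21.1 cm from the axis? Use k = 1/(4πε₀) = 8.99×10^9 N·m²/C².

Choose a coaxial cylinder of radius r = 21.1 cm (arbitrary length L) as the Gaussian surface (r > R, full charge per length enclosed).
λ_enc = 2π ∫₀^R ρ₀(r'/R)^1 r' dr' = 2πρ₀R²/3 = -1.385×10^-4 C/m.
Since E is radial and uniform over the curved surface, Φ = E·2πrL = Q_enc/ε₀ = λ_enc L/ε₀.
E = 2k|λ_enc|/r = 2(8.99×10^9)(1.385e-4)/(0.211) = 1.18e7 N/C.

E = 1.18×10^7 N/C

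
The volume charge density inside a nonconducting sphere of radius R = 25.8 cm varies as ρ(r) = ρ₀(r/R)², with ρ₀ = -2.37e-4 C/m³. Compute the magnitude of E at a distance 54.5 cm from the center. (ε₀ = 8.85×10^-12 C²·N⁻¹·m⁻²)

|E| = 3.10×10^5 V/m

Use a concentric Gaussian sphere at r = 54.5 cm (r > R, all charge enclosed).
Q_enc = 4π ∫₀^R ρ₀(r'/R)^2 r'² dr' = 4πρ₀R³/5 = -1.023×10^-5 C.
Gauss's law: E·4πr² = Q_enc/ε₀.
E = |Q_enc|/(4πε₀r²) = (1.023×10^-5)/(4π·8.85×10^-12·(0.545)²) = 3.10e5 N/C.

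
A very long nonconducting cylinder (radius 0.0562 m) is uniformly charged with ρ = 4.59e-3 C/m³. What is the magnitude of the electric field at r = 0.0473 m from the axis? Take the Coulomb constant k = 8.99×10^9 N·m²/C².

Coaxial Gaussian cylinder, radius r = 0.0473 m, length L (r < R).
Enclosed charge per unit length: λ_enc = ρ·πr² = (4.59e-3)π(0.0473)² = 3.226e-5 C/m.
Since E is radial and uniform over the curved surface, Φ = E·2πrL = Q_enc/ε₀ = λ_enc L/ε₀.
E = 2k|λ_enc|/r = 2(8.99×10^9)(3.226×10^-5)/(0.0473) = 1.23e7 N/C.

1.23×10^7 N/C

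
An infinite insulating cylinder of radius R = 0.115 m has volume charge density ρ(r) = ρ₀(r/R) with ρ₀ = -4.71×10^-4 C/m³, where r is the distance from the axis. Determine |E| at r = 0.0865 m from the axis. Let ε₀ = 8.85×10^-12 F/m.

Choose a coaxial cylinder of radius r = 0.0865 m (arbitrary length L) as the Gaussian surface (r < R).
λ_enc = ∫₀^r ρ(r')·2πr' dr' = (2πρ₀/R)·r^3/3 = -5.552×10^-6 C/m.
Since E is radial and uniform over the curved surface, Φ = E·2πrL = Q_enc/ε₀ = λ_enc L/ε₀.
E = |λ_enc|/(2πε₀r) = (5.552e-6)/(2π·8.85×10^-12·0.0865) = 1.15e6 N/C.

E = 1.15×10^6 V/m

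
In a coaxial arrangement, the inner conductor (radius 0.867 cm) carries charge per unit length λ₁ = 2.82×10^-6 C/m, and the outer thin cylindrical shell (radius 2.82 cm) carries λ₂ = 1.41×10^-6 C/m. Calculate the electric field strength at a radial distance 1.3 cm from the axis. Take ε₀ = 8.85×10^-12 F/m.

|E| = 3.90e6 V/m

By cylindrical symmetry E is radial; use a coaxial Gaussian cylinder of radius 1.3 cm and length L (between the conductors, 0.867 cm < r < 2.82 cm).
The shell at 2.82 cm lies outside the Gaussian surface, so λ_enc = λ₁ = 2.82×10^-6 C/m.
By Gauss's law (flux through the curved wall only), E·2πrL = λ_enc L/ε₀.
E = |λ_enc|/(2πε₀r) = (2.82×10^-6)/(2π·8.85×10^-12·0.013) = 3.90×10^6 N/C.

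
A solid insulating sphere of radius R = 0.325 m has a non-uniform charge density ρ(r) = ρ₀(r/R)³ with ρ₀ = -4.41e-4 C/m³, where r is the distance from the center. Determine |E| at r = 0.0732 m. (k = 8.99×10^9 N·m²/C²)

Symmetry ⇒ E = E(r) r̂. Gaussian sphere of radius r = 0.0732 m (r < R).
Q_enc = ∫₀^r ρ(r')·4πr'² dr' = (4πρ₀/R³) ∫₀^r r'^5 dr' = 4πρ₀ r^6/(6·R³) = -4.139×10^-9 C.
Gauss's law: E·4πr² = Q_enc/ε₀.
E = k|Q_enc|/r² = (8.99×10^9)(4.139e-9)/(0.0732)² = 6.94e3 N/C.

|E| = 6.94e3 V/m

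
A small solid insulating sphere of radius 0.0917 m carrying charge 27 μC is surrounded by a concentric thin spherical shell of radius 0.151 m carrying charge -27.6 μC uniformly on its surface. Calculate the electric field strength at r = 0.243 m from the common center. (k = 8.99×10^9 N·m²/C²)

E = 9.13e4 N/C

Use a concentric Gaussian sphere at r = 0.243 m (r > 0.151 m, enclosing both).
Q_enc = (27 μC) + (-27.6 μC) = -6.00×10^-7 C.
Applying ∮E·dA = Q_enc/ε₀ with Φ = E(4πr²):
E = k|Q_enc|/r² = (8.99×10^9)(6.00e-7)/(0.243)² = 9.13×10^4 N/C.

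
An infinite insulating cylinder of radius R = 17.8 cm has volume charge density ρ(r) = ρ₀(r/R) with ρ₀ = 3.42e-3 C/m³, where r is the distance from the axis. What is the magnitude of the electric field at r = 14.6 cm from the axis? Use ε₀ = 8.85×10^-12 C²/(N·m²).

By cylindrical symmetry E is radial; use a coaxial Gaussian cylinder of radius 14.6 cm and length L (r < R).
λ_enc = ∫₀^r ρ(r')·2πr' dr' = (2πρ₀/R)·r^3/3 = 1.252×10^-4 C/m.
Gauss's law: E·2πrL = λ_enc L/ε₀.
E = |λ_enc|/(2πε₀r) = (1.252e-4)/(2π·8.85×10^-12·0.146) = 1.54×10^7 N/C.

|E| ≈ 1.54e7 N/C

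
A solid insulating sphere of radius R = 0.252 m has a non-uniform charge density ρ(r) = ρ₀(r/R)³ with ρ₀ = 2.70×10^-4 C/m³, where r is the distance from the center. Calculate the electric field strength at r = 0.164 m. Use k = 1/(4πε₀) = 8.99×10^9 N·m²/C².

E ≈ 2.30×10^5 N/C

Take a concentric spherical Gaussian surface of radius r = 0.164 m (r < R).
Integrate the density: Q_enc = 4π ∫₀^r ρ₀(r'/R)^3 r'² dr' = 4πρ₀ r^6/(6·R³) = 6.875e-7 C.
Gauss's law: E·4πr² = Q_enc/ε₀.
E = k|Q_enc|/r² = (8.99×10^9)(6.875e-7)/(0.164)² = 2.30×10^5 N/C.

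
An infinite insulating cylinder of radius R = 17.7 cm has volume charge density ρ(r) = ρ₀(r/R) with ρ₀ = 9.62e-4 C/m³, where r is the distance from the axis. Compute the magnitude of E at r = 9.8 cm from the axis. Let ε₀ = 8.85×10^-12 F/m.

Coaxial Gaussian cylinder, radius r = 9.8 cm, length L (r < R).
Integrating ρ over the cross-section to radius r: λ_enc = (2πρ₀/R) ∫₀^r r'^2 dr' = 2πρ₀ r^3/(3·R) = 1.071×10^-5 C/m.
Gauss's law: E·2πrL = λ_enc L/ε₀.
E = |λ_enc|/(2πε₀r) = (1.071×10^-5)/(2π·8.85×10^-12·0.098) = 1.97e6 N/C.

|E| = 1.97e6 N/C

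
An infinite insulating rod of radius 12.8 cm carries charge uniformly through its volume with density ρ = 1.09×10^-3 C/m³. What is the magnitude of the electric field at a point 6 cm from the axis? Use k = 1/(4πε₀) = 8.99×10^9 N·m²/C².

Coaxial Gaussian cylinder, radius r = 6 cm, length L (r < R).
Charge inside radius r per length L is ρ·πr²·L, so λ_enc = ρπr² = 1.233e-5 C/m.
By Gauss's law (flux through the curved wall only), E·2πrL = λ_enc L/ε₀.
E = 2k|λ_enc|/r = 2(8.99×10^9)(1.233e-5)/(0.06) = 3.69×10^6 N/C.

|E| ≈ 3.69e6 V/m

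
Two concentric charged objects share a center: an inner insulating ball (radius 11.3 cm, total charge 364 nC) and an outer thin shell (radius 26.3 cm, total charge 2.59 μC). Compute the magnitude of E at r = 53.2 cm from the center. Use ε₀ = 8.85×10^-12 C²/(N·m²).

Take a concentric spherical Gaussian surface of radius r = 53.2 cm (r > 26.3 cm, enclosing both).
Q_enc = (364 nC) + (2.59 μC) = 2.954e-6 C.
Gauss's law: E·4πr² = Q_enc/ε₀.
E = |Q_enc|/(4πε₀r²) = (2.954×10^-6)/(4π·8.85×10^-12·(0.532)²) = 9.38e4 N/C.

E ≈ 9.38e4 V/m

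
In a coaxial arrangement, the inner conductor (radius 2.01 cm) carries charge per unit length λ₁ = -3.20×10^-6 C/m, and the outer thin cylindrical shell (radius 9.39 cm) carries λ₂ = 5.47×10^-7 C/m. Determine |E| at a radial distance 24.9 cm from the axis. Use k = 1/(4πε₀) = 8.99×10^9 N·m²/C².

E = 1.92×10^5 N/C

Coaxial Gaussian cylinder, radius r = 24.9 cm, length L (r > 9.39 cm, enclosing both).
λ_enc = λ₁ + λ₂ = (-3.20e-6) + (5.47e-7) = -2.653e-6 C/m.
Applying ∮E·dA = Q_enc/ε₀ with the end caps contributing no flux:
E = 2k|λ_enc|/r = 2(8.99×10^9)(2.653×10^-6)/(0.249) = 1.92e5 N/C.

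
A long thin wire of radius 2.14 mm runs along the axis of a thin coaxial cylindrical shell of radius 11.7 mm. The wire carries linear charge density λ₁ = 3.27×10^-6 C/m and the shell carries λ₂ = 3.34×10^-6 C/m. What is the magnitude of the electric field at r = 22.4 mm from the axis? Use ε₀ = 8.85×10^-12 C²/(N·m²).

5.31e6 V/m

Take a coaxial cylindrical Gaussian surface of radius r = 22.4 mm and length L (r > 11.7 mm, enclosing both).
λ_enc = λ₁ + λ₂ = (3.27×10^-6) + (3.34×10^-6) = 6.61×10^-6 C/m.
Applying ∮E·dA = Q_enc/ε₀ with the end caps contributing no flux:
E = |λ_enc|/(2πε₀r) = (6.61×10^-6)/(2π·8.85×10^-12·0.0224) = 5.31×10^6 N/C.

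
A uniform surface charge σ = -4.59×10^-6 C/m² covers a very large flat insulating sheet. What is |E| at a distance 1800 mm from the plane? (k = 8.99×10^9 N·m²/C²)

By planar symmetry E is perpendicular to the sheet and uniform; use a Gaussian pillbox with flat faces of area A on each side of the sheet.
Flux Φ = 2EA and Q_enc = σA, so 2EA = σA/ε₀ ⇒ E = |σ|/(2ε₀), independent of distance.
E = 2πk|σ| = 2π(8.99×10^9)(4.59e-6) = 2.59×10^5 N/C.

|E| = 2.59×10^5 V/m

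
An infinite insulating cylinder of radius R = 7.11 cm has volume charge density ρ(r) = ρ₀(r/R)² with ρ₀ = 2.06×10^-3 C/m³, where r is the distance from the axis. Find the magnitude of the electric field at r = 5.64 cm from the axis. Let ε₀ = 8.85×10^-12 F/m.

Coaxial Gaussian cylinder, radius r = 5.64 cm, length L (r < R).
Integrating ρ over the cross-section to radius r: λ_enc = (2πρ₀/R²) ∫₀^r r'^3 dr' = 2πρ₀ r^4/(4·R²) = 6.477×10^-6 C/m.
By Gauss's law (flux through the curved wall only), E·2πrL = λ_enc L/ε₀.
E = |λ_enc|/(2πε₀r) = (6.477e-6)/(2π·8.85×10^-12·0.0564) = 2.07×10^6 N/C.

2.07×10^6 N/C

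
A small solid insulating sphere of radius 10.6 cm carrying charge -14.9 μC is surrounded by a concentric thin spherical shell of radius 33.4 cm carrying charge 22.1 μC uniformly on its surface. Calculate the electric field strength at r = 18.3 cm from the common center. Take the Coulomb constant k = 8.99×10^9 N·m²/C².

Use a concentric Gaussian sphere at r = 18.3 cm (between the bodies, 10.6 cm < r < 33.4 cm).
Only the inner charge is enclosed; the outer shell contributes nothing inside itself. Q_enc = -14.9 μC = -1.49e-5 C.
By Gauss's law, ∮E·dA = E·4πr² = Q_enc/ε₀.
E = k|Q_enc|/r² = (8.99×10^9)(1.49×10^-5)/(0.183)² = 4.00e6 N/C.

4.00×10^6 V/m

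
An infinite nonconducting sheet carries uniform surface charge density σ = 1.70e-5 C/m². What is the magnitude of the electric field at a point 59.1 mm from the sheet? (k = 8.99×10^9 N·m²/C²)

The symmetry is planar: E is normal to the sheet and the same magnitude on both sides. Take a pillbox straddling the sheet with end-cap area A.
Only the two end caps contribute flux: Φ = 2EA. With Q_enc = σA, Gauss's law gives E = |σ|/(2ε₀).
E = 2πk|σ| = 2π(8.99×10^9)(1.70×10^-5) = 9.60e5 N/C.

|E| = 9.60e5 N/C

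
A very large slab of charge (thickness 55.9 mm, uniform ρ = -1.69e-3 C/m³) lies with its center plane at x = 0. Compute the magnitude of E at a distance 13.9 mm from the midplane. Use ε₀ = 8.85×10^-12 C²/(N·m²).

By symmetry E is perpendicular to the slab. A Gaussian pillbox from −13.9 mm to +13.9 mm (face area A) lies entirely within the slab.
Q_enc = ρ·(2x)·A and flux = 2EA, so 2EA = 2ρxA/ε₀ ⇒ E = |ρ|x/ε₀.
E = (1.69×10^-3)(0.0139)/(8.85×10^-12) = 2.65×10^6 N/C.

E = 2.65e6 V/m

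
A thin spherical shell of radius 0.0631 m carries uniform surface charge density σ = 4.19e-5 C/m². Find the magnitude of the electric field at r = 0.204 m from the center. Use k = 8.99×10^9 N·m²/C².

|E| = 4.53e5 V/m

By spherical symmetry E is radial; choose a Gaussian sphere of radius r = 0.204 m (r > 0.0631 m).
The entire shell is enclosed: Q_enc = σ·4πR² = (4.19e-5)·4π·(0.0631)² = 2.096e-6 C.
Applying ∮E·dA = Q_enc/ε₀ with Φ = E(4πr²):
E = k|Q_enc|/r² = (8.99×10^9)(2.096×10^-6)/(0.204)² = 4.53e5 N/C.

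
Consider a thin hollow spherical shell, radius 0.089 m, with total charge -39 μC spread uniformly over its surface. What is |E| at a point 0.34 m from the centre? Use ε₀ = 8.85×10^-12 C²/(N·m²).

By spherical symmetry E is radial; choose a Gaussian sphere of radius r = 0.34 m (r > 0.089 m).
The entire shell is enclosed: Q_enc = -3.90×10^-5 C.
Since E is radial and uniform over the Gaussian sphere, Φ = E·4πr² = Q_enc/ε₀.
E = |Q_enc|/(4πε₀r²) = (3.90×10^-5)/(4π·8.85×10^-12·(0.34)²) = 3.03e6 N/C.

E = 3.03×10^6 N/C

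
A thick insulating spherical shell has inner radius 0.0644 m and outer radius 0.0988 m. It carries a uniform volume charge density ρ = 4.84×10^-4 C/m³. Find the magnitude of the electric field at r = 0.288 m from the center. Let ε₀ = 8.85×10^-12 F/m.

Use a concentric Gaussian sphere at r = 0.288 m (r > 0.0988 m, enclosing the whole shell).
Q_enc = ρ·(4π/3)(b³ − a³) = (4.84e-4)·(4π/3)·((0.0988)³ − (0.0644)³) = 1.414×10^-6 C.
Since E is radial and uniform over the Gaussian sphere, Φ = E·4πr² = Q_enc/ε₀.
E = |Q_enc|/(4πε₀r²) = (1.414×10^-6)/(4π·8.85×10^-12·(0.288)²) = 1.53×10^5 N/C.

E ≈ 1.53e5 V/m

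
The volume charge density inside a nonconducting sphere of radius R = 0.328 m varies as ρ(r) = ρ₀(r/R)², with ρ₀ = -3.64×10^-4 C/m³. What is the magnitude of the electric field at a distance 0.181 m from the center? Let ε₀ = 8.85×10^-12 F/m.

|E| = 4.53×10^5 V/m

By spherical symmetry E is radial; choose a Gaussian sphere of radius r = 0.181 m (r < R).
Integrate the density: Q_enc = 4π ∫₀^r ρ₀(r'/R)^2 r'² dr' = 4πρ₀ r^5/(5·R²) = -1.652×10^-6 C.
Since E is radial and uniform over the Gaussian sphere, Φ = E·4πr² = Q_enc/ε₀.
E = |Q_enc|/(4πε₀r²) = (1.652e-6)/(4π·8.85×10^-12·(0.181)²) = 4.53e5 N/C.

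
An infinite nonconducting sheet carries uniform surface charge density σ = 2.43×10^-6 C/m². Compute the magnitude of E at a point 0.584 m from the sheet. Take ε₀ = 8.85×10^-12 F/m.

|E| = 1.37×10^5 V/m

The symmetry is planar: E is normal to the sheet and the same magnitude on both sides. Take a pillbox straddling the sheet with end-cap area A.
Only the two end caps contribute flux: Φ = 2EA. With Q_enc = σA, Gauss's law gives E = |σ|/(2ε₀).
E = |σ|/(2ε₀) = (2.43×10^-6)/(2·8.85×10^-12) = 1.37e5 N/C.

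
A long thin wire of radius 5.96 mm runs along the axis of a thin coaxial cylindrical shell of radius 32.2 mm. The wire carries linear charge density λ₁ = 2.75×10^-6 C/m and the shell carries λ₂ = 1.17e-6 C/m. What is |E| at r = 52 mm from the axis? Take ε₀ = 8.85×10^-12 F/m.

E ≈ 1.36×10^6 N/C

Choose a coaxial cylinder of radius r = 52 mm (arbitrary length L) as the Gaussian surface (r > 32.2 mm, enclosing both).
λ_enc = λ₁ + λ₂ = (2.75×10^-6) + (1.17×10^-6) = 3.92e-6 C/m.
Gauss's law: E·2πrL = λ_enc L/ε₀.
E = |λ_enc|/(2πε₀r) = (3.92e-6)/(2π·8.85×10^-12·0.052) = 1.36e6 N/C.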